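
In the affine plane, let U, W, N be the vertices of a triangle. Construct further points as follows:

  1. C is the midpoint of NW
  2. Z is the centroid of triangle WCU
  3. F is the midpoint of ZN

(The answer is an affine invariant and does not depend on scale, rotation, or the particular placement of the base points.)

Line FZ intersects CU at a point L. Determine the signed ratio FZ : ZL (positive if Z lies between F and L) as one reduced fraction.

Set U = (0, 0), W = (1, 0), N = (0, 1); any affine frame gives the same invariant.
1. C is the midpoint of NW ⇒ C = (1/2, 1/2)
2. Z is the centroid of triangle WCU ⇒ Z = (1/2, 1/6)
3. F is the midpoint of ZN ⇒ F = (1/4, 7/12)
line FZ meets CU at L = (3/8, 3/8)
Z = F + t·(L−F) with t = 2, so FZ:ZL = 2:-1

FZ:ZL = -2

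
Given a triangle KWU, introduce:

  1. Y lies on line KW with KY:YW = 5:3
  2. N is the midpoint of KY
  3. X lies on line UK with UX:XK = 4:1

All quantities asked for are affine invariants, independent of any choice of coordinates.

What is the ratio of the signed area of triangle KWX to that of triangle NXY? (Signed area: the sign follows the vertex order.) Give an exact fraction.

[KWX]:[NXY] = -16/5

Work in coordinates with K = (0, 0), W = (1, 0), U = (0, 1).
1. Y lies on line KW with KY:YW = 5:3 ⇒ Y = (5/8, 0)
2. N is the midpoint of KY ⇒ N = (5/16, 0)
3. X lies on line UK with UX:XK = 4:1 ⇒ X = (0, 1/5)
2·[KWX] = 1/5, 2·[NXY] = -1/16
[KWX]:[NXY] = 1/5:-1/16 = -16/5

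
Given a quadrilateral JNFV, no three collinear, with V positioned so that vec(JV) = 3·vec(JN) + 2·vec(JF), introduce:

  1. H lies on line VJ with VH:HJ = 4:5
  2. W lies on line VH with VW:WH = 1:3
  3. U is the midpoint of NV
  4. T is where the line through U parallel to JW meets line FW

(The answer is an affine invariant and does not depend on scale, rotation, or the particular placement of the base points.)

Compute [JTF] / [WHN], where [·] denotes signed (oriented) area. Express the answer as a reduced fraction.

Work in coordinates with J = (0, 0), N = (1, 0), F = (0, 1), V = (3, 2).
1. H lies on line VJ with VH:HJ = 4:5 ⇒ H = (5/3, 10/9)
2. W lies on line VH with VW:WH = 1:3 ⇒ W = (8/3, 16/9)
3. U is the midpoint of NV ⇒ U = (2, 1)
4. T is where the line through U parallel to JW meets line FW ⇒ T = (32/9, 55/27)
2·[JTF] = 32/9, 2·[WHN] = 2/3
[JTF]:[WHN] = 32/9:2/3 = 16/3

[JTF]:[WHN] = 16/3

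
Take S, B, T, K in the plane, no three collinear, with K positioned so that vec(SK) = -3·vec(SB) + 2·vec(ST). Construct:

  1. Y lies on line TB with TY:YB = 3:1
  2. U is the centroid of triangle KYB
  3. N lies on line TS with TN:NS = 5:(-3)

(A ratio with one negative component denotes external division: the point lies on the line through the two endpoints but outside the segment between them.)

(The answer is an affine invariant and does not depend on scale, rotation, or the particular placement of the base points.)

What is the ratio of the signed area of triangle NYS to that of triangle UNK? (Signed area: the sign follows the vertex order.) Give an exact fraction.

Work in coordinates with S = (0, 0), B = (1, 0), T = (0, 1), K = (-3, 2).
1. Y lies on line TB with TY:YB = 3:1 ⇒ Y = (3/4, 1/4)
2. U is the centroid of triangle KYB ⇒ U = (-5/12, 3/4)
3. N lies on line TS with TN:NS = 5:(-3) ⇒ N = (0, -3/2)
2·[NYS] = 9/8, 2·[UNK] = -127/24
[NYS]:[UNK] = 9/8:-127/24 = -27/127

[NYS]:[UNK] = -27/127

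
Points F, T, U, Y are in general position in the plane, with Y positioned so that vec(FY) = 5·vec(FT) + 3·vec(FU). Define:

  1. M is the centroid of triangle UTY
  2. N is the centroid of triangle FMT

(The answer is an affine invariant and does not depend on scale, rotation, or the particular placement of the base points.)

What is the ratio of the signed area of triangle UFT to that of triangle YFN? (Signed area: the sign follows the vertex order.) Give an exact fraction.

Work in coordinates with F = (0, 0), T = (1, 0), U = (0, 1), Y = (5, 3).
1. M is the centroid of triangle UTY ⇒ M = (2, 4/3)
2. N is the centroid of triangle FMT ⇒ N = (1, 4/9)
2·[UFT] = 1, 2·[YFN] = 7/9
[UFT]:[YFN] = 1:7/9 = 9/7

[UFT]:[YFN] = 9/7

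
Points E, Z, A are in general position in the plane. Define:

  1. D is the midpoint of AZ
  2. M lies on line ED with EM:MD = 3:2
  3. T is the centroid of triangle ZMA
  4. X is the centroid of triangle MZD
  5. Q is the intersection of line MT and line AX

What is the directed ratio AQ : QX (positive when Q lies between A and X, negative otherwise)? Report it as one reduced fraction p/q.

AQ:QX = 3

Choose coordinates E = (0, 0), Z = (1, 0), A = (0, 1).
1. D is the midpoint of AZ ⇒ D = (1/2, 1/2)
2. M lies on line ED with EM:MD = 3:2 ⇒ M = (3/10, 3/10)
3. T is the centroid of triangle ZMA ⇒ T = (13/30, 13/30)
4. X is the centroid of triangle MZD ⇒ X = (3/5, 4/15)
5. Q is the intersection of line MT and line AX ⇒ Q = (9/20, 9/20)
Q = A + t·(X−A) with t = 3/4, so AQ:QX = t:(1−t) = 3/4:1/4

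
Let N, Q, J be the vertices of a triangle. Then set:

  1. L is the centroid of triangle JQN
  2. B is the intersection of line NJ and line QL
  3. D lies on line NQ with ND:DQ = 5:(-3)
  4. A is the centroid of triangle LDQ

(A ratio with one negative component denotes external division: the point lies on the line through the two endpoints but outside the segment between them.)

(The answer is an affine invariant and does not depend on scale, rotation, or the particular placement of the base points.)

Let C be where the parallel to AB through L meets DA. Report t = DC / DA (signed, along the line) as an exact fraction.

t = 5/4

Assign N = (0, 0), Q = (1, 0), J = (0, 1) — the answer is frame-independent, so this choice is without loss of generality.
1. L is the centroid of triangle JQN ⇒ L = (1/3, 1/3)
2. B is the intersection of line NJ and line QL ⇒ B = (0, 1/2)
3. D lies on line NQ with ND:DQ = 5:(-3) ⇒ D = (5/2, 0)
4. A is the centroid of triangle LDQ ⇒ A = (23/18, 1/9)
through L parallel to AB: direction (-23/18, 7/18); meets DA at C = (35/36, 5/36)
C = D + t·(A−D) with t = 5/4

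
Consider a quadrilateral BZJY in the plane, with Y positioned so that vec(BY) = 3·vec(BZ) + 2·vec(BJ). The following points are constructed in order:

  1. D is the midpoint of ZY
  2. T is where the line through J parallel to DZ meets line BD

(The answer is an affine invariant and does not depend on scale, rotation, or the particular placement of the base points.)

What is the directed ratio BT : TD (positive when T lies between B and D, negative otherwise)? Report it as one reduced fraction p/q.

BT:TD = -1/2

Set B = (0, 0), Z = (1, 0), J = (0, 1), Y = (3, 2); any affine frame gives the same invariant.
1. D is the midpoint of ZY ⇒ D = (2, 1)
2. T is where the line through J parallel to DZ meets line BD ⇒ T = (-2, -1)
T = B + t·(D−B) with t = -1, so BT:TD = t:(1−t) = -1:2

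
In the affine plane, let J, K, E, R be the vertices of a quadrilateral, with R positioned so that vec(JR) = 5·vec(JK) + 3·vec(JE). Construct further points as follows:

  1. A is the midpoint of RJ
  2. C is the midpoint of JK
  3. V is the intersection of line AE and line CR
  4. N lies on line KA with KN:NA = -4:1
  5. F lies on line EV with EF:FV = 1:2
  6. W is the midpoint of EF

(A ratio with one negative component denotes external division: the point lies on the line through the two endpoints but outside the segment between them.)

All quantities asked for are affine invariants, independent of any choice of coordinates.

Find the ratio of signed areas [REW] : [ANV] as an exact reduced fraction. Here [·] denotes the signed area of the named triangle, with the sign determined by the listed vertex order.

Choose coordinates J = (0, 0), K = (1, 0), E = (0, 1), R = (5, 3).
1. A is the midpoint of RJ ⇒ A = (5/2, 3/2)
2. C is the midpoint of JK ⇒ C = (1/2, 0)
3. V is the intersection of line AE and line CR ⇒ V = (20/7, 11/7)
4. N lies on line KA with KN:NA = -4:1 ⇒ N = (3, 2)
5. F lies on line EV with EF:FV = 1:2 ⇒ F = (20/21, 25/21)
6. W is the midpoint of EF ⇒ W = (10/21, 23/21)
2·[REW] = 10/21, 2·[ANV] = -1/7
[REW]:[ANV] = 10/21:-1/7 = -10/3

[REW]:[ANV] = -10/3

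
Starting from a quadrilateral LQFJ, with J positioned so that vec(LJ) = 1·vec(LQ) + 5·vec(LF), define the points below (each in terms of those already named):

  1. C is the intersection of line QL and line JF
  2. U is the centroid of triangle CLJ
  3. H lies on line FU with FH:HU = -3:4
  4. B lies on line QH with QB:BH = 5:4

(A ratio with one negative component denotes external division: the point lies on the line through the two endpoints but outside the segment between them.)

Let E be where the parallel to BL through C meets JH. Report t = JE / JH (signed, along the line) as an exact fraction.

t = 30/41

Set L = (0, 0), Q = (1, 0), F = (0, 1), J = (1, 5); any affine frame gives the same invariant.
1. C is the intersection of line QL and line JF ⇒ C = (-1/4, 0)
2. U is the centroid of triangle CLJ ⇒ U = (1/4, 5/3)
3. H lies on line FU with FH:HU = -3:4 ⇒ H = (-3/4, -1)
4. B lies on line QH with QB:BH = 5:4 ⇒ B = (1/36, -5/9)
through C parallel to BL: direction (-1/36, 5/9); meets JH at E = (-23/82, 25/41)
E = J + t·(H−J) with t = 30/41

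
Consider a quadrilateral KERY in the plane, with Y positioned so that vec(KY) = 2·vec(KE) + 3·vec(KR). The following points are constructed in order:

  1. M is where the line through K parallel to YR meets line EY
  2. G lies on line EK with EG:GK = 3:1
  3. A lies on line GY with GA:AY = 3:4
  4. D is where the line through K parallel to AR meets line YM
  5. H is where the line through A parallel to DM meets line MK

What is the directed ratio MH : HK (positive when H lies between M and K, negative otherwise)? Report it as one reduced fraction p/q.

Work in coordinates with K = (0, 0), E = (1, 0), R = (0, 1), Y = (2, 3).
1. M is where the line through K parallel to YR meets line EY ⇒ M = (3/2, 3/2)
2. G lies on line EK with EG:GK = 3:1 ⇒ G = (1/4, 0)
3. A lies on line GY with GA:AY = 3:4 ⇒ A = (1, 9/7)
4. D is where the line through K parallel to AR meets line YM ⇒ D = (21/19, 6/19)
5. H is where the line through A parallel to DM meets line MK ⇒ H = (6/7, 6/7)
H = M + t·(K−M) with t = 3/7, so MH:HK = t:(1−t) = 3/7:4/7

MH:HK = 3/4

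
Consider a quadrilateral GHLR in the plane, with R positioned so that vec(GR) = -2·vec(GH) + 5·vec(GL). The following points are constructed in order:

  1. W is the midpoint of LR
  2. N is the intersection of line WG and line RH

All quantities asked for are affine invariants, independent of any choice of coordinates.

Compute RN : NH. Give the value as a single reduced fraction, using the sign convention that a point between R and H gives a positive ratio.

Set G = (0, 0), H = (1, 0), L = (0, 1), R = (-2, 5); any affine frame gives the same invariant.
1. W is the midpoint of LR ⇒ W = (-1, 3)
2. N is the intersection of line WG and line RH ⇒ N = (-5/4, 15/4)
N = R + t·(H−R) with t = 1/4, so RN:NH = t:(1−t) = 1/4:3/4

RN:NH = 1/3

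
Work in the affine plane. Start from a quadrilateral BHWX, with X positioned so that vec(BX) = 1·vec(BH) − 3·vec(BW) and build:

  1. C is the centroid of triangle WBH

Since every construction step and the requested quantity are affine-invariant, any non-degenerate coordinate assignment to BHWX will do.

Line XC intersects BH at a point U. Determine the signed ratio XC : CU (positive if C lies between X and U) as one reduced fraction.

Set B = (0, 0), H = (1, 0), W = (0, 1), X = (1, -3); any affine frame gives the same invariant.
1. C is the centroid of triangle WBH ⇒ C = (1/3, 1/3)
line XC meets BH at U = (2/5, 0)
C = X + t·(U−X) with t = 10/9, so XC:CU = 10/9:-1/9

XC:CU = -10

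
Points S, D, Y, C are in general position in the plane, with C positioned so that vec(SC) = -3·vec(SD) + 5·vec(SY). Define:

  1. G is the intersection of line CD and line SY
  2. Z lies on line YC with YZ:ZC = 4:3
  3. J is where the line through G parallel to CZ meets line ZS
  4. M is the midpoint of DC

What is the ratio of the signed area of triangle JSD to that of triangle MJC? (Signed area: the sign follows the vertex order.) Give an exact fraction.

Assign S = (0, 0), D = (1, 0), Y = (0, 1), C = (-3, 5) — the answer is frame-independent, so this choice is without loss of generality.
1. G is the intersection of line CD and line SY ⇒ G = (0, 5/4)
2. Z lies on line YC with YZ:ZC = 4:3 ⇒ Z = (-12/7, 23/7)
3. J is where the line through G parallel to CZ meets line ZS ⇒ J = (-15/7, 115/28)
4. M is the midpoint of DC ⇒ M = (-1, 5/2)
2·[JSD] = 115/28, 2·[MJC] = 5/14
[JSD]:[MJC] = 115/28:5/14 = 23/2

[JSD]:[MJC] = 23/2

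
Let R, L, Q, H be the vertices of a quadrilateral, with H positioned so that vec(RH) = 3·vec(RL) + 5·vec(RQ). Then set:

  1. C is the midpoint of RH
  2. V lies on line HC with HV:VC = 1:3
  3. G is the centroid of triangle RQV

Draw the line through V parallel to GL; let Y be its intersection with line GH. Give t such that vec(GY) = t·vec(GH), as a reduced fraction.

t = 83/101

Set R = (0, 0), L = (1, 0), Q = (0, 1), H = (3, 5); any affine frame gives the same invariant.
1. C is the midpoint of RH ⇒ C = (3/2, 5/2)
2. V lies on line HC with HV:VC = 1:3 ⇒ V = (21/8, 35/8)
3. G is the centroid of triangle RQV ⇒ G = (7/8, 43/24)
through V parallel to GL: direction (1/8, -43/24); meets GH at Y = (1059/404, 1789/404)
Y = G + t·(H−G) with t = 83/101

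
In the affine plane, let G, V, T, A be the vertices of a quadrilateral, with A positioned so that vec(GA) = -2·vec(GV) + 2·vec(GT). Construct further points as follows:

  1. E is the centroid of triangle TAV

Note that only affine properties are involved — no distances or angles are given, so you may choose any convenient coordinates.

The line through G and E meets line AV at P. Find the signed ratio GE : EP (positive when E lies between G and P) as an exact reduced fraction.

GE:EP = -7

Assign G = (0, 0), V = (1, 0), T = (0, 1), A = (-2, 2) — the answer is frame-independent, so this choice is without loss of generality.
1. E is the centroid of triangle TAV ⇒ E = (-1/3, 1)
line GE meets AV at P = (-2/7, 6/7)
E = G + t·(P−G) with t = 7/6, so GE:EP = 7/6:-1/6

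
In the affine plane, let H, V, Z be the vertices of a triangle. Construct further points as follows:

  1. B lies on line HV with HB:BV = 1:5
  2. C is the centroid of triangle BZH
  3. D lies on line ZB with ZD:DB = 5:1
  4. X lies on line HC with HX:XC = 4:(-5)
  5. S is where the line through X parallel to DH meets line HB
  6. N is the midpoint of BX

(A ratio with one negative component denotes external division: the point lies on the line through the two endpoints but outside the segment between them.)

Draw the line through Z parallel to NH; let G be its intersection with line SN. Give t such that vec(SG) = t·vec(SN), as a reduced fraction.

Choose coordinates H = (0, 0), V = (1, 0), Z = (0, 1).
1. B lies on line HV with HB:BV = 1:5 ⇒ B = (1/6, 0)
2. C is the centroid of triangle BZH ⇒ C = (1/18, 1/3)
3. D lies on line ZB with ZD:DB = 5:1 ⇒ D = (5/36, 1/6)
4. X lies on line HC with HX:XC = 4:(-5) ⇒ X = (-2/9, -4/3)
5. S is where the line through X parallel to DH meets line HB ⇒ S = (8/9, 0)
6. N is the midpoint of BX ⇒ N = (-1/36, -2/3)
through Z parallel to NH: direction (1/36, 2/3); meets SN at G = (-163/2304, -67/96)
G = S + t·(N−S) with t = 67/64

t = 67/64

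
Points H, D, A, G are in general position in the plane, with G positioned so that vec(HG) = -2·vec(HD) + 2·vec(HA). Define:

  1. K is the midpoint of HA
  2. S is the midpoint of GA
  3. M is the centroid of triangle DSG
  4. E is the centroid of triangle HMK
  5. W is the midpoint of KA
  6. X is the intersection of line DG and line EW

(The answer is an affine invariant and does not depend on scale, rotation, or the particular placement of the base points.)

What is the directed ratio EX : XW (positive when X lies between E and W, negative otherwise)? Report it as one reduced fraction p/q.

Work in coordinates with H = (0, 0), D = (1, 0), A = (0, 1), G = (-2, 2).
1. K is the midpoint of HA ⇒ K = (0, 1/2)
2. S is the midpoint of GA ⇒ S = (-1, 3/2)
3. M is the centroid of triangle DSG ⇒ M = (-2/3, 7/6)
4. E is the centroid of triangle HMK ⇒ E = (-2/9, 5/9)
5. W is the midpoint of KA ⇒ W = (0, 3/4)
6. X is the intersection of line DG and line EW ⇒ X = (-2/37, 26/37)
X = E + t·(W−E) with t = 28/37, so EX:XW = t:(1−t) = 28/37:9/37

EX:XW = 28/9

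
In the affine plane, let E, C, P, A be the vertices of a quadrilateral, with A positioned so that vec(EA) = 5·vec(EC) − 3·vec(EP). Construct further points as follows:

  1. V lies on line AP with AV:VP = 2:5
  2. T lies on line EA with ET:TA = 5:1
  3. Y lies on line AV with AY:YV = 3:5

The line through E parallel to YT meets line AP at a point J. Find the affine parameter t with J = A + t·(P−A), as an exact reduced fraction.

Assign E = (0, 0), C = (1, 0), P = (0, 1), A = (5, -3) — the answer is frame-independent, so this choice is without loss of generality.
1. V lies on line AP with AV:VP = 2:5 ⇒ V = (25/7, -13/7)
2. T lies on line EA with ET:TA = 5:1 ⇒ T = (25/6, -5/2)
3. Y lies on line AV with AY:YV = 3:5 ⇒ Y = (125/28, -18/7)
through E parallel to YT: direction (-25/84, 1/14); meets AP at J = (25/14, -3/7)
J = A + t·(P−A) with t = 9/14

t = 9/14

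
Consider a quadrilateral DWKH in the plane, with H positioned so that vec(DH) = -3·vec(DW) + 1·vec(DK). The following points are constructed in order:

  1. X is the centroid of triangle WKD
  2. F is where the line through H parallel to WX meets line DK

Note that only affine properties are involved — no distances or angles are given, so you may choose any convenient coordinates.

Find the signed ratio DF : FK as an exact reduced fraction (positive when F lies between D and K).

Choose coordinates D = (0, 0), W = (1, 0), K = (0, 1), H = (-3, 1).
1. X is the centroid of triangle WKD ⇒ X = (1/3, 1/3)
2. F is where the line through H parallel to WX meets line DK ⇒ F = (0, -1/2)
F = D + t·(K−D) with t = -1/2, so DF:FK = t:(1−t) = -1/2:3/2

DF:FK = -1/3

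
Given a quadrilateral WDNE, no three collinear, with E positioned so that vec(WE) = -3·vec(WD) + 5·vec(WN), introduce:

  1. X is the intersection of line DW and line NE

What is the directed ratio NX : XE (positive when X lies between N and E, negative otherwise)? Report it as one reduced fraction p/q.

Work in coordinates with W = (0, 0), D = (1, 0), N = (0, 1), E = (-3, 5).
1. X is the intersection of line DW and line NE ⇒ X = (3/4, 0)
X = N + t·(E−N) with t = -1/4, so NX:XE = t:(1−t) = -1/4:5/4

NX:XE = -1/5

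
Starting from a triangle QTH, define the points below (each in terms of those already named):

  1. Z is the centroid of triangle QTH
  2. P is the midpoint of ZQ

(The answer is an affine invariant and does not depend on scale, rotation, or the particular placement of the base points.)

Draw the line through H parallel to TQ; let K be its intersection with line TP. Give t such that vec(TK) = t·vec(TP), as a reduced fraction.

t = 6

Assign Q = (0, 0), T = (1, 0), H = (0, 1) — the answer is frame-independent, so this choice is without loss of generality.
1. Z is the centroid of triangle QTH ⇒ Z = (1/3, 1/3)
2. P is the midpoint of ZQ ⇒ P = (1/6, 1/6)
through H parallel to TQ: direction (-1, 0); meets TP at K = (-4, 1)
K = T + t·(P−T) with t = 6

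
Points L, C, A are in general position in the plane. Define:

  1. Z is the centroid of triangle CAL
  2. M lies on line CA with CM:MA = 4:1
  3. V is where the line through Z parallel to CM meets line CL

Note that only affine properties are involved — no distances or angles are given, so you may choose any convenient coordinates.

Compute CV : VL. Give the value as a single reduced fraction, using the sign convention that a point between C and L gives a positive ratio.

CV:VL = 1/2

Work in coordinates with L = (0, 0), C = (1, 0), A = (0, 1).
1. Z is the centroid of triangle CAL ⇒ Z = (1/3, 1/3)
2. M lies on line CA with CM:MA = 4:1 ⇒ M = (1/5, 4/5)
3. V is where the line through Z parallel to CM meets line CL ⇒ V = (2/3, 0)
V = C + t·(L−C) with t = 1/3, so CV:VL = t:(1−t) = 1/3:2/3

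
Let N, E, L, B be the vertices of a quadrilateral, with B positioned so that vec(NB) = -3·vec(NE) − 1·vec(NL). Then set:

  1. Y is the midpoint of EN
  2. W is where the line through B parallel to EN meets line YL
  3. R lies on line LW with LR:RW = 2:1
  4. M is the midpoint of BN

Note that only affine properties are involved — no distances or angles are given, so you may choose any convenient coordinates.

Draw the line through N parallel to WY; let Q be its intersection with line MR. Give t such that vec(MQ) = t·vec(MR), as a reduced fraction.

t = 7/9

Work in coordinates with N = (0, 0), E = (1, 0), L = (0, 1), B = (-3, -1).
1. Y is the midpoint of EN ⇒ Y = (1/2, 0)
2. W is where the line through B parallel to EN meets line YL ⇒ W = (1, -1)
3. R lies on line LW with LR:RW = 2:1 ⇒ R = (2/3, -1/3)
4. M is the midpoint of BN ⇒ M = (-3/2, -1/2)
through N parallel to WY: direction (-1/2, 1); meets MR at Q = (5/27, -10/27)
Q = M + t·(R−M) with t = 7/9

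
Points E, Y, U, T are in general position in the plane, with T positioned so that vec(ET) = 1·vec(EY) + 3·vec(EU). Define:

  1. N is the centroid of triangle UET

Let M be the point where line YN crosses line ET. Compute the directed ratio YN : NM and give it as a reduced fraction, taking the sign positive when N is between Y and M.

YN:NM = -10

Assign E = (0, 0), Y = (1, 0), U = (0, 1), T = (1, 3) — the answer is frame-independent, so this choice is without loss of generality.
1. N is the centroid of triangle UET ⇒ N = (1/3, 4/3)
line YN meets ET at M = (2/5, 6/5)
N = Y + t·(M−Y) with t = 10/9, so YN:NM = 10/9:-1/9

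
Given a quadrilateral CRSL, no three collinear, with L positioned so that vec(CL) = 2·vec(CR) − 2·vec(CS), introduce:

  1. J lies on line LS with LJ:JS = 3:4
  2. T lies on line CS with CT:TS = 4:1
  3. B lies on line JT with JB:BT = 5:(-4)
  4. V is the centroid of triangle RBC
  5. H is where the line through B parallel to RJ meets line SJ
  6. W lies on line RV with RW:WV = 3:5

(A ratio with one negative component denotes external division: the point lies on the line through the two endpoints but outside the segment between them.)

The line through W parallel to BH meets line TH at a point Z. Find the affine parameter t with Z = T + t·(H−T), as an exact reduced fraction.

t = -19/336

Work in coordinates with C = (0, 0), R = (1, 0), S = (0, 1), L = (2, -2).
1. J lies on line LS with LJ:JS = 3:4 ⇒ J = (8/7, -5/7)
2. T lies on line CS with CT:TS = 4:1 ⇒ T = (0, 4/5)
3. B lies on line JT with JB:BT = 5:(-4) ⇒ B = (-32/7, 48/7)
4. V is the centroid of triangle RBC ⇒ V = (-25/21, 16/7)
5. H is where the line through B parallel to RJ meets line SJ ⇒ H = (-34/7, 58/7)
6. W lies on line RV with RW:WV = 3:5 ⇒ W = (5/28, 6/7)
through W parallel to BH: direction (-2/7, 10/7); meets TH at Z = (323/1176, 443/1176)
Z = T + t·(H−T) with t = -19/336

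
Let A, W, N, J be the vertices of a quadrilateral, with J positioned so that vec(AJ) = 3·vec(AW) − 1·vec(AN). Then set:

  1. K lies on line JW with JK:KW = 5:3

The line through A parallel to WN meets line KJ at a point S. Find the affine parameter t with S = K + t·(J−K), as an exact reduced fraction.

Set A = (0, 0), W = (1, 0), N = (0, 1), J = (3, -1); any affine frame gives the same invariant.
1. K lies on line JW with JK:KW = 5:3 ⇒ K = (7/4, -3/8)
through A parallel to WN: direction (-1, 1); meets KJ at S = (-1, 1)
S = K + t·(J−K) with t = -11/5

t = -11/5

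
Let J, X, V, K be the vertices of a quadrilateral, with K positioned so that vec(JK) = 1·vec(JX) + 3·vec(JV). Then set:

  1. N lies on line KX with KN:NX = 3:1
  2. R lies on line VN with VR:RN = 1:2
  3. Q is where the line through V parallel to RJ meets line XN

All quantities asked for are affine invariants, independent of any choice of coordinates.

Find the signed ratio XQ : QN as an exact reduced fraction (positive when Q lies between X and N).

XQ:QN = -5/4

Work in coordinates with J = (0, 0), X = (1, 0), V = (0, 1), K = (1, 3).
1. N lies on line KX with KN:NX = 3:1 ⇒ N = (1, 3/4)
2. R lies on line VN with VR:RN = 1:2 ⇒ R = (1/3, 11/12)
3. Q is where the line through V parallel to RJ meets line XN ⇒ Q = (1, 15/4)
Q = X + t·(N−X) with t = 5, so XQ:QN = t:(1−t) = 5:-4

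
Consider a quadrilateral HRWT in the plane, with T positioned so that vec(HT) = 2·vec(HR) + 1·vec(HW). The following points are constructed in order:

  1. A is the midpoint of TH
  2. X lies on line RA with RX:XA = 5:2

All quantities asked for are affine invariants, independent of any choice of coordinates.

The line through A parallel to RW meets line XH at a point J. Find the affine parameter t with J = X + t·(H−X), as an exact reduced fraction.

t = -2/19

Choose coordinates H = (0, 0), R = (1, 0), W = (0, 1), T = (2, 1).
1. A is the midpoint of TH ⇒ A = (1, 1/2)
2. X lies on line RA with RX:XA = 5:2 ⇒ X = (1, 5/14)
through A parallel to RW: direction (-1, 1); meets XH at J = (21/19, 15/38)
J = X + t·(H−X) with t = -2/19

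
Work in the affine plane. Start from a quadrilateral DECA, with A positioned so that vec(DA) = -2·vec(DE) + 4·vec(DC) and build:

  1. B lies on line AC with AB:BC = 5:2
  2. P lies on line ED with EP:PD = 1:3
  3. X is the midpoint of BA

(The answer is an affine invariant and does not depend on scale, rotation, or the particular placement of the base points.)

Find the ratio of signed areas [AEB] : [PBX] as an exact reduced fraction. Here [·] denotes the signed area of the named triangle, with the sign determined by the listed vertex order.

Choose coordinates D = (0, 0), E = (1, 0), C = (0, 1), A = (-2, 4).
1. B lies on line AC with AB:BC = 5:2 ⇒ B = (-4/7, 13/7)
2. P lies on line ED with EP:PD = 1:3 ⇒ P = (3/4, 0)
3. X is the midpoint of BA ⇒ X = (-9/7, 41/14)
2·[AEB] = -5/7, 2·[PBX] = -5/56
[AEB]:[PBX] = -5/7:-5/56 = 8

[AEB]:[PBX] = 8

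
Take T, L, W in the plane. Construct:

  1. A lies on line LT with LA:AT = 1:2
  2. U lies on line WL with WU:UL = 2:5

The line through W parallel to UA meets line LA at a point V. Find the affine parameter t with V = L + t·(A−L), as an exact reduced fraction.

t = 7/5

Work in coordinates with T = (0, 0), L = (1, 0), W = (0, 1).
1. A lies on line LT with LA:AT = 1:2 ⇒ A = (2/3, 0)
2. U lies on line WL with WU:UL = 2:5 ⇒ U = (2/7, 5/7)
through W parallel to UA: direction (8/21, -5/7); meets LA at V = (8/15, 0)
V = L + t·(A−L) with t = 7/5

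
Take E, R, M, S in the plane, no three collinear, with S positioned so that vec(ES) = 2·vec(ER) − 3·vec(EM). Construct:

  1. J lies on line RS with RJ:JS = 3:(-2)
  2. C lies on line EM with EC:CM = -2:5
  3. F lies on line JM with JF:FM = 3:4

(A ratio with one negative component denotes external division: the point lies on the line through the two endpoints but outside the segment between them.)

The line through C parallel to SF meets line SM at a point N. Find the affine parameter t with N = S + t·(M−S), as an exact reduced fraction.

t = 29/24

Choose coordinates E = (0, 0), R = (1, 0), M = (0, 1), S = (2, -3).
1. J lies on line RS with RJ:JS = 3:(-2) ⇒ J = (4, -9)
2. C lies on line EM with EC:CM = -2:5 ⇒ C = (0, -2/3)
3. F lies on line JM with JF:FM = 3:4 ⇒ F = (16/7, -33/7)
through C parallel to SF: direction (2/7, -12/7); meets SM at N = (-5/12, 11/6)
N = S + t·(M−S) with t = 29/24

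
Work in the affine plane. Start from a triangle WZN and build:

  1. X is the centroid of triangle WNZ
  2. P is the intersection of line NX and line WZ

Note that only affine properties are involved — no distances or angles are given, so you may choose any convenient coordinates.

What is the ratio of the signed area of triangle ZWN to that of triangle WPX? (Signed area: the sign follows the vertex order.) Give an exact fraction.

[ZWN]:[WPX] = -6

Work in coordinates with W = (0, 0), Z = (1, 0), N = (0, 1).
1. X is the centroid of triangle WNZ ⇒ X = (1/3, 1/3)
2. P is the intersection of line NX and line WZ ⇒ P = (1/2, 0)
2·[ZWN] = -1, 2·[WPX] = 1/6
[ZWN]:[WPX] = -1:1/6 = -6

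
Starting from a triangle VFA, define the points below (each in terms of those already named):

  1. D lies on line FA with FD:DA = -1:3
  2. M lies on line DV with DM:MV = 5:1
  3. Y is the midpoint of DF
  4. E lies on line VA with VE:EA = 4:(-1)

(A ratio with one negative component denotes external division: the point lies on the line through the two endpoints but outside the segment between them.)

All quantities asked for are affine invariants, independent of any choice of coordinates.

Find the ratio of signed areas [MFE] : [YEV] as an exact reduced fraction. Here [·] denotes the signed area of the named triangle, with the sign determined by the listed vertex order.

[MFE]:[YEV] = 13/20

Set V = (0, 0), F = (1, 0), A = (0, 1); any affine frame gives the same invariant.
1. D lies on line FA with FD:DA = -1:3 ⇒ D = (3/2, -1/2)
2. M lies on line DV with DM:MV = 5:1 ⇒ M = (1/4, -1/12)
3. Y is the midpoint of DF ⇒ Y = (5/4, -1/4)
4. E lies on line VA with VE:EA = 4:(-1) ⇒ E = (0, 4/3)
2·[MFE] = 13/12, 2·[YEV] = 5/3
[MFE]:[YEV] = 13/12:5/3 = 13/20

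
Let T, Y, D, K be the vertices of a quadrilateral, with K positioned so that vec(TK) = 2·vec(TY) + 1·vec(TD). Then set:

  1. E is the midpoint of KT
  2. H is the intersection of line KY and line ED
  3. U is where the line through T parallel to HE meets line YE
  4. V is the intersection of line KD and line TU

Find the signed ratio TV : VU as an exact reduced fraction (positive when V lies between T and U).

Choose coordinates T = (0, 0), Y = (1, 0), D = (0, 1), K = (2, 1).
1. E is the midpoint of KT ⇒ E = (1, 1/2)
2. H is the intersection of line KY and line ED ⇒ H = (4/3, 1/3)
3. U is where the line through T parallel to HE meets line YE ⇒ U = (1, -1/2)
4. V is the intersection of line KD and line TU ⇒ V = (-2, 1)
V = T + t·(U−T) with t = -2, so TV:VU = t:(1−t) = -2:3

TV:VU = -2/3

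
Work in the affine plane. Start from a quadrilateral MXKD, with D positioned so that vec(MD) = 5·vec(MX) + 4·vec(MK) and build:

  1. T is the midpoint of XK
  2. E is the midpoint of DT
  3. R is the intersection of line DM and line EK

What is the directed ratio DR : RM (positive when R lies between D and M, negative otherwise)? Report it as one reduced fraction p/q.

DR:RM = 8/11

Work in coordinates with M = (0, 0), X = (1, 0), K = (0, 1), D = (5, 4).
1. T is the midpoint of XK ⇒ T = (1/2, 1/2)
2. E is the midpoint of DT ⇒ E = (11/4, 9/4)
3. R is the intersection of line DM and line EK ⇒ R = (55/19, 44/19)
R = D + t·(M−D) with t = 8/19, so DR:RM = t:(1−t) = 8/19:11/19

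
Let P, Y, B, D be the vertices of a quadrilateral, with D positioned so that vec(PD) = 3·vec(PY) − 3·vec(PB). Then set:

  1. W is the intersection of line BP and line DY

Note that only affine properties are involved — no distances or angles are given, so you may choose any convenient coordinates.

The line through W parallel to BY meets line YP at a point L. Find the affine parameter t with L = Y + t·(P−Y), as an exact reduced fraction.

Work in coordinates with P = (0, 0), Y = (1, 0), B = (0, 1), D = (3, -3).
1. W is the intersection of line BP and line DY ⇒ W = (0, 3/2)
through W parallel to BY: direction (1, -1); meets YP at L = (3/2, 0)
L = Y + t·(P−Y) with t = -1/2

t = -1/2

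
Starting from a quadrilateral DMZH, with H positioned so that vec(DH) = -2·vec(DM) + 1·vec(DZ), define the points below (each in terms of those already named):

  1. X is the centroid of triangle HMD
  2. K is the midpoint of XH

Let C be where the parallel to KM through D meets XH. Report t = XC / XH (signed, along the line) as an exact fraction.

Assign D = (0, 0), M = (1, 0), Z = (0, 1), H = (-2, 1) — the answer is frame-independent, so this choice is without loss of generality.
1. X is the centroid of triangle HMD ⇒ X = (-1/3, 1/3)
2. K is the midpoint of XH ⇒ K = (-7/6, 2/3)
through D parallel to KM: direction (13/6, -2/3); meets XH at C = (13/6, -2/3)
C = X + t·(H−X) with t = -3/2

t = -3/2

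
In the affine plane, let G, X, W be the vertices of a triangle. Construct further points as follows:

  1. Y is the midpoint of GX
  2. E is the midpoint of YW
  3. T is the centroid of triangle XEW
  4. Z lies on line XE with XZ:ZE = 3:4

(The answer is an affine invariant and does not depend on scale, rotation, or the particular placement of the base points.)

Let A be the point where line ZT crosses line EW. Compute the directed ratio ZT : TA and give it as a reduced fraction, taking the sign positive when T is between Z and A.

ZT:TA = 5/7

Work in coordinates with G = (0, 0), X = (1, 0), W = (0, 1).
1. Y is the midpoint of GX ⇒ Y = (1/2, 0)
2. E is the midpoint of YW ⇒ E = (1/4, 1/2)
3. T is the centroid of triangle XEW ⇒ T = (5/12, 1/2)
4. Z lies on line XE with XZ:ZE = 3:4 ⇒ Z = (19/28, 3/14)
line ZT meets EW at A = (1/20, 9/10)
T = Z + t·(A−Z) with t = 5/12, so ZT:TA = 5/12:7/12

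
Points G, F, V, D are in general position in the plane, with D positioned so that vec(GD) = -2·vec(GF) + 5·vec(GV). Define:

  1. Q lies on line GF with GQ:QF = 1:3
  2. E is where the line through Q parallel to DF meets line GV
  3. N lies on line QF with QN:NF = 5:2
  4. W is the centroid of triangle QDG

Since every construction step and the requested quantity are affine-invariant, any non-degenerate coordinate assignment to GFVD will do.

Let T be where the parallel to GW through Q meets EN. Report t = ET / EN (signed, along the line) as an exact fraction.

t = 7/43

Work in coordinates with G = (0, 0), F = (1, 0), V = (0, 1), D = (-2, 5).
1. Q lies on line GF with GQ:QF = 1:3 ⇒ Q = (1/4, 0)
2. E is where the line through Q parallel to DF meets line GV ⇒ E = (0, 5/12)
3. N lies on line QF with QN:NF = 5:2 ⇒ N = (11/14, 0)
4. W is the centroid of triangle QDG ⇒ W = (-7/12, 5/3)
through Q parallel to GW: direction (-7/12, 5/3); meets EN at T = (11/86, 15/43)
T = E + t·(N−E) with t = 7/43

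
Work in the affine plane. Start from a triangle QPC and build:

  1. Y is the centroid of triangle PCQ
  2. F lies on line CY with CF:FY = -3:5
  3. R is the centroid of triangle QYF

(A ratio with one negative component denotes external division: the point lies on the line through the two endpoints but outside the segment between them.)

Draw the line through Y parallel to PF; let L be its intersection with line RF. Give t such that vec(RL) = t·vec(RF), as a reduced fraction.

Choose coordinates Q = (0, 0), P = (1, 0), C = (0, 1).
1. Y is the centroid of triangle PCQ ⇒ Y = (1/3, 1/3)
2. F lies on line CY with CF:FY = -3:5 ⇒ F = (-1/2, 2)
3. R is the centroid of triangle QYF ⇒ R = (-1/18, 7/9)
through Y parallel to PF: direction (-3/2, 2); meets RF at L = (-11/102, 47/51)
L = R + t·(F−R) with t = 2/17

t = 2/17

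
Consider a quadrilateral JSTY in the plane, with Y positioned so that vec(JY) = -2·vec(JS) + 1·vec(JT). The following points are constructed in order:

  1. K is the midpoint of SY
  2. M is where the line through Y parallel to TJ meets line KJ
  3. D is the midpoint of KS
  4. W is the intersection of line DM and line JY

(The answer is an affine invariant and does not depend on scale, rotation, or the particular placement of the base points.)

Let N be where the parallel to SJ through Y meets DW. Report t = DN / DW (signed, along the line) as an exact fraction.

Set J = (0, 0), S = (1, 0), T = (0, 1), Y = (-2, 1); any affine frame gives the same invariant.
1. K is the midpoint of SY ⇒ K = (-1/2, 1/2)
2. M is where the line through Y parallel to TJ meets line KJ ⇒ M = (-2, 2)
3. D is the midpoint of KS ⇒ D = (1/4, 1/4)
4. W is the intersection of line DM and line JY ⇒ W = (8/5, -4/5)
through Y parallel to SJ: direction (-1, 0); meets DW at N = (-5/7, 1)
N = D + t·(W−D) with t = -5/7

t = -5/7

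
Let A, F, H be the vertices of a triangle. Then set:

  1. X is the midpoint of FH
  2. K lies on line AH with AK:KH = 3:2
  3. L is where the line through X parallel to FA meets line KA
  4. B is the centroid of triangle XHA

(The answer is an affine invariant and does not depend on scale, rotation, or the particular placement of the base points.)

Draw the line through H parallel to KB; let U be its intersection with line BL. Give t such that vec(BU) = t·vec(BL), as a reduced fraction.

t = -4

Assign A = (0, 0), F = (1, 0), H = (0, 1) — the answer is frame-independent, so this choice is without loss of generality.
1. X is the midpoint of FH ⇒ X = (1/2, 1/2)
2. K lies on line AH with AK:KH = 3:2 ⇒ K = (0, 3/5)
3. L is where the line through X parallel to FA meets line KA ⇒ L = (0, 1/2)
4. B is the centroid of triangle XHA ⇒ B = (1/6, 1/2)
through H parallel to KB: direction (1/6, -1/10); meets BL at U = (5/6, 1/2)
U = B + t·(L−B) with t = -4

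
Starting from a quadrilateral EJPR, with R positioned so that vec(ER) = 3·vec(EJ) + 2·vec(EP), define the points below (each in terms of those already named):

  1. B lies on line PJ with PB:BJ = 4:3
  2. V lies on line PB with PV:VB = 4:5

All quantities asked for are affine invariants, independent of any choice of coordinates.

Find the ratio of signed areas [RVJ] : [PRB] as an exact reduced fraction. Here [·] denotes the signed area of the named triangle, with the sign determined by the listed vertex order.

Assign E = (0, 0), J = (1, 0), P = (0, 1), R = (3, 2) — the answer is frame-independent, so this choice is without loss of generality.
1. B lies on line PJ with PB:BJ = 4:3 ⇒ B = (4/7, 3/7)
2. V lies on line PB with PV:VB = 4:5 ⇒ V = (16/63, 47/63)
2·[RVJ] = 188/63, 2·[PRB] = -16/7
[RVJ]:[PRB] = 188/63:-16/7 = -47/36

[RVJ]:[PRB] = -47/36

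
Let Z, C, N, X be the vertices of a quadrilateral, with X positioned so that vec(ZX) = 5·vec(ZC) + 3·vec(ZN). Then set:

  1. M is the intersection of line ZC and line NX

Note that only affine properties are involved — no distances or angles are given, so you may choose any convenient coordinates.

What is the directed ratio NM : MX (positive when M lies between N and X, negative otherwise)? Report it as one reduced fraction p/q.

NM:MX = -1/3

Assign Z = (0, 0), C = (1, 0), N = (0, 1), X = (5, 3) — the answer is frame-independent, so this choice is without loss of generality.
1. M is the intersection of line ZC and line NX ⇒ M = (-5/2, 0)
M = N + t·(X−N) with t = -1/2, so NM:MX = t:(1−t) = -1/2:3/2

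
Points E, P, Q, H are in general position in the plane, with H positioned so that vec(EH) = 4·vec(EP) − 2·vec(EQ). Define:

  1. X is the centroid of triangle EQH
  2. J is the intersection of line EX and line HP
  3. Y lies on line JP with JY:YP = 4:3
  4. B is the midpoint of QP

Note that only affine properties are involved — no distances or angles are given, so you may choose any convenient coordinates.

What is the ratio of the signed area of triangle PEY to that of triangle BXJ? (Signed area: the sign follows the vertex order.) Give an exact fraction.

[PEY]:[BXJ] = 36/35

Choose coordinates E = (0, 0), P = (1, 0), Q = (0, 1), H = (4, -2).
1. X is the centroid of triangle EQH ⇒ X = (4/3, -1/3)
2. J is the intersection of line EX and line HP ⇒ J = (8/5, -2/5)
3. Y lies on line JP with JY:YP = 4:3 ⇒ Y = (44/35, -6/35)
4. B is the midpoint of QP ⇒ B = (1/2, 1/2)
2·[PEY] = 6/35, 2·[BXJ] = 1/6
[PEY]:[BXJ] = 6/35:1/6 = 36/35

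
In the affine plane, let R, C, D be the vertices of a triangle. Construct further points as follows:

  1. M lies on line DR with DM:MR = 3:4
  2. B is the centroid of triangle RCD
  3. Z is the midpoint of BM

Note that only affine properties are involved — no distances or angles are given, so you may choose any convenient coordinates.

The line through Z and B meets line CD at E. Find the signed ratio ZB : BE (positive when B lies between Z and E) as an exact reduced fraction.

Work in coordinates with R = (0, 0), C = (1, 0), D = (0, 1).
1. M lies on line DR with DM:MR = 3:4 ⇒ M = (0, 4/7)
2. B is the centroid of triangle RCD ⇒ B = (1/3, 1/3)
3. Z is the midpoint of BM ⇒ Z = (1/6, 19/42)
line ZB meets CD at E = (3/2, -1/2)
B = Z + t·(E−Z) with t = 1/8, so ZB:BE = 1/8:7/8

ZB:BE = 1/7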